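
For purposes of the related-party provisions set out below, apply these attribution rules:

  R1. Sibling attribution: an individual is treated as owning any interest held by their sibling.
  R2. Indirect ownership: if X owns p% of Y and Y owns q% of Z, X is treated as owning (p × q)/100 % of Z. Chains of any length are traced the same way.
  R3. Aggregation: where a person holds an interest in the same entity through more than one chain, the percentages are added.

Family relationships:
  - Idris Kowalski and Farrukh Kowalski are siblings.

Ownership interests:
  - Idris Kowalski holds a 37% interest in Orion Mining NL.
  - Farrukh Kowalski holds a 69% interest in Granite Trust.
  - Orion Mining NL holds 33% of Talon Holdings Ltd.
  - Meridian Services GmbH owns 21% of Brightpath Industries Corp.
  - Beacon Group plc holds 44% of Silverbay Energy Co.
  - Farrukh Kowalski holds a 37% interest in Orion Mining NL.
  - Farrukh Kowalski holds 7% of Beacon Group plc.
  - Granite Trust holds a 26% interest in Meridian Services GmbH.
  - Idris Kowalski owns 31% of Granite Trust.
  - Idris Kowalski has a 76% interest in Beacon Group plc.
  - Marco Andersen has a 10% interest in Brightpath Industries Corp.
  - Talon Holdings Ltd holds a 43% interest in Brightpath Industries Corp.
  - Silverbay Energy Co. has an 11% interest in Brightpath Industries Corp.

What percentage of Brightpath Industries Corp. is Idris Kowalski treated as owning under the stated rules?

19.9778%

By sibling attribution (R1), Idris Kowalski is treated as also owning Farrukh Kowalski's interest in Beacon Group plc, giving 76% + 7% = 83%.
By sibling attribution (R1), Idris Kowalski is treated as also owning Farrukh Kowalski's interest in Orion Mining NL, giving 37% + 37% = 74%.
By sibling attribution (R1), Idris Kowalski is treated as also owning Farrukh Kowalski's interest in Granite Trust, giving 31% + 69% = 100%.
Chain via Beacon Group plc → Silverbay Energy Co. (R2): 83% × 44% × 11% = 4.0172% of Brightpath Industries Corp.
Chain via Orion Mining NL → Talon Holdings Ltd (R2): 74% × 33% × 43% = 10.5006% of Brightpath Industries Corp.
Chain via Granite Trust → Meridian Services GmbH (R2): 100% × 26% × 21% = 5.46% of Brightpath Industries Corp.
Aggregating (R3): 4.0172% + 10.5006% + 5.46% = 19.9778%.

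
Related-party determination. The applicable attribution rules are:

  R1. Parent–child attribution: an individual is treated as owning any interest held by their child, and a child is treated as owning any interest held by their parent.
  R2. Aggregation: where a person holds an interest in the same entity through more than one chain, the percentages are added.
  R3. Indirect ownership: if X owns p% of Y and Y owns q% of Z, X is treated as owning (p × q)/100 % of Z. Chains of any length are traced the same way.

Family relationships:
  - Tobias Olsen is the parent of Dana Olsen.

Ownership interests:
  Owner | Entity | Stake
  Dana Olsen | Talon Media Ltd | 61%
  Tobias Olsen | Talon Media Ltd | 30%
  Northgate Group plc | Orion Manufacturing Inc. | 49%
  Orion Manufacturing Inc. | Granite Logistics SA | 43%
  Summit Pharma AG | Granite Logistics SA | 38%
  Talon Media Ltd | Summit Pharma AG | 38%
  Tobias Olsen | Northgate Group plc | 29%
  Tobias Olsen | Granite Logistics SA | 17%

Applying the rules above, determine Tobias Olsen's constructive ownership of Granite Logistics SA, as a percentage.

36.2507%

By parent–child attribution (R1), Tobias Olsen is treated as also owning Dana Olsen's interest in Talon Media Ltd, giving 30% + 61% = 91%.
Chain via Talon Media Ltd → Summit Pharma AG (R3): 91% × 38% × 38% = 13.1404% of Granite Logistics SA.
Chain via Northgate Group plc → Orion Manufacturing Inc. (R3): 29% × 49% × 43% = 6.1103% of Granite Logistics SA.
Direct interest in Granite Logistics SA: 17%.
Aggregating (R2): 13.1404% + 6.1103% + 17% = 36.2507%.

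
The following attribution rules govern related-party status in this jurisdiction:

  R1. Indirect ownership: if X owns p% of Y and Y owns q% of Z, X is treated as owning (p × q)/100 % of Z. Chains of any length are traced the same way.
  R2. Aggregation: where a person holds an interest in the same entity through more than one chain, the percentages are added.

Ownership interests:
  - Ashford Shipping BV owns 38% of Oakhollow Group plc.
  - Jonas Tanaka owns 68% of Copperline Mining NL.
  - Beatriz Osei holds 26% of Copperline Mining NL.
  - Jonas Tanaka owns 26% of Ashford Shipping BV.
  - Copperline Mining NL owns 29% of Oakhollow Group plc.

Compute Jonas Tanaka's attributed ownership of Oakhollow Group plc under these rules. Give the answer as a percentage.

29.6%

Chain via Ashford Shipping BV (R1): 26% × 38% = 9.88% of Oakhollow Group plc.
Chain via Copperline Mining NL (R1): 68% × 29% = 19.72% of Oakhollow Group plc.
Aggregating (R2): 9.88% + 19.72% = 29.6%.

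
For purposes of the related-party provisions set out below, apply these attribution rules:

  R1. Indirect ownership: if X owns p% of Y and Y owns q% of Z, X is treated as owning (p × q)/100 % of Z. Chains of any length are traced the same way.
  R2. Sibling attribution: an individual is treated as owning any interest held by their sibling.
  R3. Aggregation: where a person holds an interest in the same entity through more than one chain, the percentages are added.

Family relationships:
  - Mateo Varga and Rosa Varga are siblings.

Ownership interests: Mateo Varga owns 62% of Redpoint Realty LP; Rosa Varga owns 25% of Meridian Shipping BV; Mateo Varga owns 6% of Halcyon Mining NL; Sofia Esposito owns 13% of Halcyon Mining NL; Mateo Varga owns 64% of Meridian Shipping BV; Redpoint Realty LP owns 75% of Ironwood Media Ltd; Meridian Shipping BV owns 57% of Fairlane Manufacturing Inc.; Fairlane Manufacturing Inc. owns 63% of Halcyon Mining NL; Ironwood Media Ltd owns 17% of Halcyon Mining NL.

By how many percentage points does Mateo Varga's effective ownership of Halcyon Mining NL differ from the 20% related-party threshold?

By sibling attribution (R2), Mateo Varga is treated as also owning Rosa Varga's interest in Meridian Shipping BV, giving 64% + 25% = 89%.
Chain via Meridian Shipping BV → Fairlane Manufacturing Inc. (R1): 89% × 57% × 63% = 31.9599% of Halcyon Mining NL.
Chain via Redpoint Realty LP → Ironwood Media Ltd (R1): 62% × 75% × 17% = 7.905% of Halcyon Mining NL.
Direct interest in Halcyon Mining NL: 6%.
Aggregating (R3): 31.9599% + 7.905% + 6% = 45.8649%.
45.8649% exceeds the 20% threshold by 25.8649 percentage points.

25.8649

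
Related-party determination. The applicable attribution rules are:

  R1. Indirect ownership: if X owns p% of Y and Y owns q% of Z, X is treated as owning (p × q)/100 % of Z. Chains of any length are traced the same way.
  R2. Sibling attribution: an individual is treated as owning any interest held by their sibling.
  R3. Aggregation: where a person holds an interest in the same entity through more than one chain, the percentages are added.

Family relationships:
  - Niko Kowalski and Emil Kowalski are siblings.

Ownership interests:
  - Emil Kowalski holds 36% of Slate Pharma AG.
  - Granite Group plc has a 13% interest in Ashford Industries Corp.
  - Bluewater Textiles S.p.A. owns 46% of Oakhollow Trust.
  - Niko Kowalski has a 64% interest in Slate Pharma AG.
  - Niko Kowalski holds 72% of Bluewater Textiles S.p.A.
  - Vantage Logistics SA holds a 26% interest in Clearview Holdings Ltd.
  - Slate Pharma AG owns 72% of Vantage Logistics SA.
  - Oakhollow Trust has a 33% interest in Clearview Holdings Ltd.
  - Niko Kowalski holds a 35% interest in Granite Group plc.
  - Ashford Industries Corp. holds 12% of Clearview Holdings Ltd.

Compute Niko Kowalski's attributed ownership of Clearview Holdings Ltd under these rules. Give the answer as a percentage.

By sibling attribution (R2), Niko Kowalski is treated as also owning Emil Kowalski's interest in Slate Pharma AG, giving 64% + 36% = 100%.
Chain via Bluewater Textiles S.p.A. → Oakhollow Trust (R1): 72% × 46% × 33% = 10.9296% of Clearview Holdings Ltd.
Chain via Granite Group plc → Ashford Industries Corp. (R1): 35% × 13% × 12% = 0.546% of Clearview Holdings Ltd.
Chain via Slate Pharma AG → Vantage Logistics SA (R1): 100% × 72% × 26% = 18.72% of Clearview Holdings Ltd.
Aggregating (R3): 10.9296% + 0.546% + 18.72% = 30.1956%.

30.1956%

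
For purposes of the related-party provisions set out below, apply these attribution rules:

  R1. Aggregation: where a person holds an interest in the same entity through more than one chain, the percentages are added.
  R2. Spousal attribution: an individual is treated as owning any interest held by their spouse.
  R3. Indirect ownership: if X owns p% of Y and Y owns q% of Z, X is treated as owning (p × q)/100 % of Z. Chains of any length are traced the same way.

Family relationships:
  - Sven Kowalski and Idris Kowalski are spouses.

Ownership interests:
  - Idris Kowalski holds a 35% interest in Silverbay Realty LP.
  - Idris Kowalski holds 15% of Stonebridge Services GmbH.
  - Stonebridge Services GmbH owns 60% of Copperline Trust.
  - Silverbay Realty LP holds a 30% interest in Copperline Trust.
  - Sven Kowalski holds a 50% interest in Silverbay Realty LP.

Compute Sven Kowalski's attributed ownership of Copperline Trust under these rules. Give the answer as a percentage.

By spousal attribution (R2), Sven Kowalski is treated as also owning Idris Kowalski's interest in Silverbay Realty LP, giving 50% + 35% = 85%.
By spousal attribution (R2), Sven Kowalski is treated as owning Idris Kowalski's 15% interest in Stonebridge Services GmbH.
Chain via Silverbay Realty LP (R3): 85% × 30% = 25.5% of Copperline Trust.
Chain via Stonebridge Services GmbH (R3): 15% × 60% = 9% of Copperline Trust.
Aggregating (R1): 25.5% + 9% = 34.5%.

34.5%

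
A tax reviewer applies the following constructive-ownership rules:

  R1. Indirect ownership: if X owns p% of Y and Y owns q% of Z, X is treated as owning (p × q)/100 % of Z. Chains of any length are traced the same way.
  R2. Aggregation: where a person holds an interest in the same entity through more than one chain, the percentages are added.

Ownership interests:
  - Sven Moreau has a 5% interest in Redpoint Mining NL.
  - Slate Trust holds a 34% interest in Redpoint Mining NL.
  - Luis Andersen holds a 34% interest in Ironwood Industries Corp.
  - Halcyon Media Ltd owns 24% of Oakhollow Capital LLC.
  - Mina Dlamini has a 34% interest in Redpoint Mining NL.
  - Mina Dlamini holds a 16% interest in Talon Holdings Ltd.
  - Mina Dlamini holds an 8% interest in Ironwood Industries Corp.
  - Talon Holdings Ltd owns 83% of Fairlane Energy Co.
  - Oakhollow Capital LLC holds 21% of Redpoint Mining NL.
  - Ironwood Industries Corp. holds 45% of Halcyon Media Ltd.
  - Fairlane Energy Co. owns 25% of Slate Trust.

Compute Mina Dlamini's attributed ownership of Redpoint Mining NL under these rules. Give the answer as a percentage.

Chain via Ironwood Industries Corp. → Halcyon Media Ltd → Oakhollow Capital LLC (R1): 8% × 45% × 24% × 21% = 0.18144% of Redpoint Mining NL.
Chain via Talon Holdings Ltd → Fairlane Energy Co. → Slate Trust (R1): 16% × 83% × 25% × 34% = 1.1288% of Redpoint Mining NL.
Direct interest in Redpoint Mining NL: 34%.
Aggregating (R2): 0.18144% + 1.1288% + 34% = 35.31024%.

35.31024%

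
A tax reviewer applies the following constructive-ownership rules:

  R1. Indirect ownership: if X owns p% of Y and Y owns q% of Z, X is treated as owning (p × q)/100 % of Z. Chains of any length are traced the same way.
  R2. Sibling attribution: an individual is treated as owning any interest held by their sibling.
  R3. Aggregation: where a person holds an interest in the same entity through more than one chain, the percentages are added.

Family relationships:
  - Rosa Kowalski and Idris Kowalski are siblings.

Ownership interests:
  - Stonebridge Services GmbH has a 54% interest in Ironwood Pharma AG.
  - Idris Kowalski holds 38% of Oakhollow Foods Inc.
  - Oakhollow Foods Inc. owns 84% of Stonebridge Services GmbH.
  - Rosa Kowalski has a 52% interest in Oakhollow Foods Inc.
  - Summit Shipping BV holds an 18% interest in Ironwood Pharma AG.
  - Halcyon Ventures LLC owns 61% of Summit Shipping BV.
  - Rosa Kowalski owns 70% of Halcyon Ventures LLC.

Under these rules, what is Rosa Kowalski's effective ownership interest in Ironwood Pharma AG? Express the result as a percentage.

By sibling attribution (R2), Rosa Kowalski is treated as also owning Idris Kowalski's interest in Oakhollow Foods Inc, giving 52% + 38% = 90%.
Chain via Halcyon Ventures LLC → Summit Shipping BV (R1): 70% × 61% × 18% = 7.686% of Ironwood Pharma AG.
Chain via Oakhollow Foods Inc. → Stonebridge Services GmbH (R1): 90% × 84% × 54% = 40.824% of Ironwood Pharma AG.
Aggregating (R3): 7.686% + 40.824% = 48.51%.

48.51%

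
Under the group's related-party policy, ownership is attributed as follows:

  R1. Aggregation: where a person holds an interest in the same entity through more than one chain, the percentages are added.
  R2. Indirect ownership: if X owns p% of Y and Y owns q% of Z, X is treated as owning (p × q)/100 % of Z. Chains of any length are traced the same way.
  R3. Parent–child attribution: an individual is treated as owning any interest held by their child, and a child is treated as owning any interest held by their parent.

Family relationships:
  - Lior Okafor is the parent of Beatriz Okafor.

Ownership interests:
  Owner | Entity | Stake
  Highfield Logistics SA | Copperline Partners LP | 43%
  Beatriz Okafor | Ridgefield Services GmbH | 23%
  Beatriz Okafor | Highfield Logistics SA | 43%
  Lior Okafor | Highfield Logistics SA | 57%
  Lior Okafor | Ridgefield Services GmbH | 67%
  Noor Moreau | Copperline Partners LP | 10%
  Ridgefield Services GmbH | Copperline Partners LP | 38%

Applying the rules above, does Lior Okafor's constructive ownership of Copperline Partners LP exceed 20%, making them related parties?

Yes

By parent–child attribution (R3), Lior Okafor is treated as also owning Beatriz Okafor's interest in Highfield Logistics SA, giving 57% + 43% = 100%.
By parent–child attribution (R3), Lior Okafor is treated as also owning Beatriz Okafor's interest in Ridgefield Services GmbH, giving 67% + 23% = 90%.
Chain via Highfield Logistics SA (R2): 100% × 43% = 43% of Copperline Partners LP.
Chain via Ridgefield Services GmbH (R2): 90% × 38% = 34.2% of Copperline Partners LP.
Aggregating (R1): 43% + 34.2% = 77.2%.
77.2% exceeds the 20% threshold, so Lior is a related party to Copperline Partners LP.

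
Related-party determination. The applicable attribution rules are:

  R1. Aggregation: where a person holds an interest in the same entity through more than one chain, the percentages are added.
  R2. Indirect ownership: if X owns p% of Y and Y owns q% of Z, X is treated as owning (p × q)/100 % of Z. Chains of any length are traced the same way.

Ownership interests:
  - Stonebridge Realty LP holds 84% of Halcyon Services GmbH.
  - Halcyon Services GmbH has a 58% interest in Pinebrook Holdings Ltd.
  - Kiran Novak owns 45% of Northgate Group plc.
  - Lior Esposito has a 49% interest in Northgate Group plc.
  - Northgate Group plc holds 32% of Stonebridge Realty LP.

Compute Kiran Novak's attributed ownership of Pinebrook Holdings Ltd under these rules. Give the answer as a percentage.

7.01568%

Chain via Northgate Group plc → Stonebridge Realty LP → Halcyon Services GmbH (R2): 45% × 32% × 84% × 58% = 7.01568% of Pinebrook Holdings Ltd.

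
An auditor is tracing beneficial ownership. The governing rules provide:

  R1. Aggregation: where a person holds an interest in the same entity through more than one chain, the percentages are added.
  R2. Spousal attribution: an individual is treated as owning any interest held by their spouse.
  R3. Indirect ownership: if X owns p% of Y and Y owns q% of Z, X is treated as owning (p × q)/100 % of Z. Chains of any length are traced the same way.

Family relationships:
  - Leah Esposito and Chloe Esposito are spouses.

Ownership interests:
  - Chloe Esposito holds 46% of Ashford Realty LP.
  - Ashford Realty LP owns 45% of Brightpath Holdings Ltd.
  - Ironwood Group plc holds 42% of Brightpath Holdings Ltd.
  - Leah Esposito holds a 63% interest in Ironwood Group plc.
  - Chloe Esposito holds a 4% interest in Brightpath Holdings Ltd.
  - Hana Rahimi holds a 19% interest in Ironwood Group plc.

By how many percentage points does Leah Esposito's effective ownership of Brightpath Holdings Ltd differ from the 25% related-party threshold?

26.16

By spousal attribution (R2), Leah Esposito is treated as owning Chloe Esposito's 46% interest in Ashford Realty LP.
By spousal attribution (R2), Leah Esposito is treated as owning Chloe Esposito's 4% interest in Brightpath Holdings Ltd.
Chain via Ironwood Group plc (R3): 63% × 42% = 26.46% of Brightpath Holdings Ltd.
Chain via Ashford Realty LP (R3): 46% × 45% = 20.7% of Brightpath Holdings Ltd.
Direct interest in Brightpath Holdings Ltd: 4%.
Aggregating (R1): 26.46% + 20.7% + 4% = 51.16%.
51.16% exceeds the 25% threshold by 26.16 percentage points.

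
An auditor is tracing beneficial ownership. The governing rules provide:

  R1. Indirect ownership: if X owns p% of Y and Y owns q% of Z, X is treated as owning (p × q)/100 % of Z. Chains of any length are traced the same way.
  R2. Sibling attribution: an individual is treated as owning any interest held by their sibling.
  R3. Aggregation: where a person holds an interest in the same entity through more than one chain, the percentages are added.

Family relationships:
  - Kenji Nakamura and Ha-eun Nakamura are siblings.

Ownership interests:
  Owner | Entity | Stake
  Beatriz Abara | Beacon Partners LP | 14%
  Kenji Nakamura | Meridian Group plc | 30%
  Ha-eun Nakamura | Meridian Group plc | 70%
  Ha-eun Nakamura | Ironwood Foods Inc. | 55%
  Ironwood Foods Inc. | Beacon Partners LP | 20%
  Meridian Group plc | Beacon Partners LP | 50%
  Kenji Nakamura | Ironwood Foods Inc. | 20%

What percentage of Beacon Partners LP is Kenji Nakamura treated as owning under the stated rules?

65%

By sibling attribution (R2), Kenji Nakamura is treated as also owning Ha-eun Nakamura's interest in Ironwood Foods Inc, giving 20% + 55% = 75%.
By sibling attribution (R2), Kenji Nakamura is treated as also owning Ha-eun Nakamura's interest in Meridian Group plc, giving 30% + 70% = 100%.
Chain via Ironwood Foods Inc. (R1): 75% × 20% = 15% of Beacon Partners LP.
Chain via Meridian Group plc (R1): 100% × 50% = 50% of Beacon Partners LP.
Aggregating (R3): 15% + 50% = 65%.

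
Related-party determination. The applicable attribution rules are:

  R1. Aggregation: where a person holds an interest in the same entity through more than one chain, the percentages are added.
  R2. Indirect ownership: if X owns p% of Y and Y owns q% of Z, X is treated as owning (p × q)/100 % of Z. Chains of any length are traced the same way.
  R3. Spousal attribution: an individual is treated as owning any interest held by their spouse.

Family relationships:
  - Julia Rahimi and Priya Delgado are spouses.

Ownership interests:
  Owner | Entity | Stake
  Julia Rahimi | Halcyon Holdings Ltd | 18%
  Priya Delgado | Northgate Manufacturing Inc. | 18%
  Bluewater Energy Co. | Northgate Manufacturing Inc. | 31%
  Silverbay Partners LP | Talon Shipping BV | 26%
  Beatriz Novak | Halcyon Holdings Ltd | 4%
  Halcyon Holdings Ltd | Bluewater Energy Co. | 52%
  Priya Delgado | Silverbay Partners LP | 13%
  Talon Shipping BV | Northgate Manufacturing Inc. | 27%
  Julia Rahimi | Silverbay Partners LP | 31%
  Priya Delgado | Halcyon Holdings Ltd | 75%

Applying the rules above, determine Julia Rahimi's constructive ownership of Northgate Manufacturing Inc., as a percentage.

By spousal attribution (R3), Julia Rahimi is treated as also owning Priya Delgado's interest in Silverbay Partners LP, giving 31% + 13% = 44%.
By spousal attribution (R3), Julia Rahimi is treated as also owning Priya Delgado's interest in Halcyon Holdings Ltd, giving 18% + 75% = 93%.
By spousal attribution (R3), Julia Rahimi is treated as owning Priya Delgado's 18% interest in Northgate Manufacturing Inc.
Chain via Silverbay Partners LP → Talon Shipping BV (R2): 44% × 26% × 27% = 3.0888% of Northgate Manufacturing Inc.
Chain via Halcyon Holdings Ltd → Bluewater Energy Co. (R2): 93% × 52% × 31% = 14.9916% of Northgate Manufacturing Inc.
Direct interest in Northgate Manufacturing Inc: 18%.
Aggregating (R1): 3.0888% + 14.9916% + 18% = 36.0804%.

36.0804%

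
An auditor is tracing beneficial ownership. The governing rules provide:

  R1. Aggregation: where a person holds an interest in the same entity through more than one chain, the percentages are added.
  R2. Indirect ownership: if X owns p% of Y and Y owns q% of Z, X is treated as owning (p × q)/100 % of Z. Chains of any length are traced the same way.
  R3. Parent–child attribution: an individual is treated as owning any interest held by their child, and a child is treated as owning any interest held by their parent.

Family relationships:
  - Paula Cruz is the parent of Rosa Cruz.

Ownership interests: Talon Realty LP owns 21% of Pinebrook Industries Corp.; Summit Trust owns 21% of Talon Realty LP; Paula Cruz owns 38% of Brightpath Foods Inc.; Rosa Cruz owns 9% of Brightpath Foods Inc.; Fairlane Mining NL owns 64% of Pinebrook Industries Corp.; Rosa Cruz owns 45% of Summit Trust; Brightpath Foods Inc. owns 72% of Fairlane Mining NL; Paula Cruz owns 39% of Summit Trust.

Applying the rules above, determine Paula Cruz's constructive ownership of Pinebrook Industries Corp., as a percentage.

By parent–child attribution (R3), Paula Cruz is treated as also owning Rosa Cruz's interest in Brightpath Foods Inc, giving 38% + 9% = 47%.
By parent–child attribution (R3), Paula Cruz is treated as also owning Rosa Cruz's interest in Summit Trust, giving 39% + 45% = 84%.
Chain via Brightpath Foods Inc. → Fairlane Mining NL (R2): 47% × 72% × 64% = 21.6576% of Pinebrook Industries Corp.
Chain via Summit Trust → Talon Realty LP (R2): 84% × 21% × 21% = 3.7044% of Pinebrook Industries Corp.
Aggregating (R1): 21.6576% + 3.7044% = 25.362%.

25.362%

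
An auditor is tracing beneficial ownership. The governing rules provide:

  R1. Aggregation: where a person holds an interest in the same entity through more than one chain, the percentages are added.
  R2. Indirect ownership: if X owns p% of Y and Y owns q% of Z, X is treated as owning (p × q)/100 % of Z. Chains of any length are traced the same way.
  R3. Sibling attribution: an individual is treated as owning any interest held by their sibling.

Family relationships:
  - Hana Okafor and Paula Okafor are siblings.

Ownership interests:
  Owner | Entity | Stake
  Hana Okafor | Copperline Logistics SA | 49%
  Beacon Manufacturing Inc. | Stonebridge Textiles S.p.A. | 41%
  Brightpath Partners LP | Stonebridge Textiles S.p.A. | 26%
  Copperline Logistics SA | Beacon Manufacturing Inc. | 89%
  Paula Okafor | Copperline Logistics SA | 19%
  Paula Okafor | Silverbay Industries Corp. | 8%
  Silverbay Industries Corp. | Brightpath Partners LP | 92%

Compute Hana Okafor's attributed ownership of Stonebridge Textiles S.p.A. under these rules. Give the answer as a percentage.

By sibling attribution (R3), Hana Okafor is treated as also owning Paula Okafor's interest in Copperline Logistics SA, giving 49% + 19% = 68%.
By sibling attribution (R3), Hana Okafor is treated as owning Paula Okafor's 8% interest in Silverbay Industries Corp.
Chain via Copperline Logistics SA → Beacon Manufacturing Inc. (R2): 68% × 89% × 41% = 24.8132% of Stonebridge Textiles S.p.A.
Chain via Silverbay Industries Corp. → Brightpath Partners LP (R2): 8% × 92% × 26% = 1.9136% of Stonebridge Textiles S.p.A.
Aggregating (R1): 24.8132% + 1.9136% = 26.7268%.

26.7268%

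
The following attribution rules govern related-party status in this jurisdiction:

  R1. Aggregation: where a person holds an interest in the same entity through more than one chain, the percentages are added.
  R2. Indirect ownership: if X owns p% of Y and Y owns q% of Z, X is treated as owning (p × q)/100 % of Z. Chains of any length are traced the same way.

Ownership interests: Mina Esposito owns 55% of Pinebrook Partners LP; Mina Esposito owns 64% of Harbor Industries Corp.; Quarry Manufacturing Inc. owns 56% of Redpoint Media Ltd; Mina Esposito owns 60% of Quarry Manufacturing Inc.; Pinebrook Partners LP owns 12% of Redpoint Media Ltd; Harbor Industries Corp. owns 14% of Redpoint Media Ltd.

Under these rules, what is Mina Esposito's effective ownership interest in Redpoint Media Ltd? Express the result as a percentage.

49.16%

Chain via Quarry Manufacturing Inc. (R2): 60% × 56% = 33.6% of Redpoint Media Ltd.
Chain via Harbor Industries Corp. (R2): 64% × 14% = 8.96% of Redpoint Media Ltd.
Chain via Pinebrook Partners LP (R2): 55% × 12% = 6.6% of Redpoint Media Ltd.
Aggregating (R1): 33.6% + 8.96% + 6.6% = 49.16%.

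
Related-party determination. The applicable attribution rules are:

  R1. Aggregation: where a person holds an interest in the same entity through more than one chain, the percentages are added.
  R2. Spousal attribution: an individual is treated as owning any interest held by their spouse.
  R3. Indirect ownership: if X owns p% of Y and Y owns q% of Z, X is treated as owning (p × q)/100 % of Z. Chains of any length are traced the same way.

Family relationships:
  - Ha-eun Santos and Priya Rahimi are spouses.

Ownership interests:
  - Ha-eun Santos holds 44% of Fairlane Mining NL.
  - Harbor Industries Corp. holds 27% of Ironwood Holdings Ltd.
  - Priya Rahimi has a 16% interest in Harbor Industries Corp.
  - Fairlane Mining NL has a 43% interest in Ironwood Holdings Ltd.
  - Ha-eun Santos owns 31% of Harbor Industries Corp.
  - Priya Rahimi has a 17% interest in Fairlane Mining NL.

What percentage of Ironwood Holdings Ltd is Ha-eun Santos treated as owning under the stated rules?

By spousal attribution (R2), Ha-eun Santos is treated as also owning Priya Rahimi's interest in Harbor Industries Corp, giving 31% + 16% = 47%.
By spousal attribution (R2), Ha-eun Santos is treated as also owning Priya Rahimi's interest in Fairlane Mining NL, giving 44% + 17% = 61%.
Chain via Harbor Industries Corp. (R3): 47% × 27% = 12.69% of Ironwood Holdings Ltd.
Chain via Fairlane Mining NL (R3): 61% × 43% = 26.23% of Ironwood Holdings Ltd.
Aggregating (R1): 12.69% + 26.23% = 38.92%.

38.92%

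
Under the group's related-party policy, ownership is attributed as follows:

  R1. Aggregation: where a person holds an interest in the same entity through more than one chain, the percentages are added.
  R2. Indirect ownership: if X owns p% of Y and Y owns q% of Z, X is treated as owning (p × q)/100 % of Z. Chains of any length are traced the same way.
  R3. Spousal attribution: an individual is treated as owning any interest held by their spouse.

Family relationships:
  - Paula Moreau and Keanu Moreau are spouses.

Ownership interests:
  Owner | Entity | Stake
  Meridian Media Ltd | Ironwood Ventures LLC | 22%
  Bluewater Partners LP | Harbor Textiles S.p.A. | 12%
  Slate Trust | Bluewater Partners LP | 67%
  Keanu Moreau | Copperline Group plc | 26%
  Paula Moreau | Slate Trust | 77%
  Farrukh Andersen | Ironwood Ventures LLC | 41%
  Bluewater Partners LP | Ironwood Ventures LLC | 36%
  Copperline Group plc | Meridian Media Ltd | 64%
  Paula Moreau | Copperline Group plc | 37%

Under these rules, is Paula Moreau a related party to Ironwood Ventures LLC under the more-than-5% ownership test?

Yes

By spousal attribution (R3), Paula Moreau is treated as also owning Keanu Moreau's interest in Copperline Group plc, giving 37% + 26% = 63%.
Chain via Slate Trust → Bluewater Partners LP (R2): 77% × 67% × 36% = 18.5724% of Ironwood Ventures LLC.
Chain via Copperline Group plc → Meridian Media Ltd (R2): 63% × 64% × 22% = 8.8704% of Ironwood Ventures LLC.
Aggregating (R1): 18.5724% + 8.8704% = 27.4428%.
27.4428% exceeds the 5% threshold, so Paula is a related party to Ironwood Ventures LLC.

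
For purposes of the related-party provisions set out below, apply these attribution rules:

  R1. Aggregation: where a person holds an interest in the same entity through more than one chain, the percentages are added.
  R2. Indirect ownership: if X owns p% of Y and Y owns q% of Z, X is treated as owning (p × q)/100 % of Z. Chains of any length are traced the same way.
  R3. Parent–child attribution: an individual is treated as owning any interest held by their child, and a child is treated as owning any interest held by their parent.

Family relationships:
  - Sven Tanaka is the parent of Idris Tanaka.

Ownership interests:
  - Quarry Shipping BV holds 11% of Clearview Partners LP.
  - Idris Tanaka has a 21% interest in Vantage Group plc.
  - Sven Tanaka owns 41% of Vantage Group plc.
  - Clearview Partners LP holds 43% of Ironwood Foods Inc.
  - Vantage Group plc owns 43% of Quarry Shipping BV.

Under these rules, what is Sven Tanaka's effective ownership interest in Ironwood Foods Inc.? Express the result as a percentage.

By parent–child attribution (R3), Sven Tanaka is treated as also owning Idris Tanaka's interest in Vantage Group plc, giving 41% + 21% = 62%.
Chain via Vantage Group plc → Quarry Shipping BV → Clearview Partners LP (R2): 62% × 43% × 11% × 43% = 1.261018% of Ironwood Foods Inc.

1.261018%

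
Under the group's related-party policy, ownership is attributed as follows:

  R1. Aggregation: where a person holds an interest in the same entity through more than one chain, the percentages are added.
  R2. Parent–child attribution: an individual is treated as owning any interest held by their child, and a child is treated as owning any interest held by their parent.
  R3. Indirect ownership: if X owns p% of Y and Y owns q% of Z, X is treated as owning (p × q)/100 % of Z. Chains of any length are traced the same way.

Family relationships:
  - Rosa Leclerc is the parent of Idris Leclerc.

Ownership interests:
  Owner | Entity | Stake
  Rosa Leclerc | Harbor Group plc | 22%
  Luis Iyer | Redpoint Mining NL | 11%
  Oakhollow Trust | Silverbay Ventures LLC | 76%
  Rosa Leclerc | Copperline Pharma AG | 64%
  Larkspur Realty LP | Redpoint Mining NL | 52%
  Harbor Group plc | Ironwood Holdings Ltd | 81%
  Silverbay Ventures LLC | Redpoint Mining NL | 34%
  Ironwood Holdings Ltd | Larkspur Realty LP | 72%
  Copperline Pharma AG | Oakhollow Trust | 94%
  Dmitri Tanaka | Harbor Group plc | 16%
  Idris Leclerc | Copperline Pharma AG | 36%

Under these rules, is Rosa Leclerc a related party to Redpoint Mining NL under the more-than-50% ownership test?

By parent–child attribution (R2), Rosa Leclerc is treated as also owning Idris Leclerc's interest in Copperline Pharma AG, giving 64% + 36% = 100%.
Chain via Copperline Pharma AG → Oakhollow Trust → Silverbay Ventures LLC (R3): 100% × 94% × 76% × 34% = 24.2896% of Redpoint Mining NL.
Chain via Harbor Group plc → Ironwood Holdings Ltd → Larkspur Realty LP (R3): 22% × 81% × 72% × 52% = 6.671808% of Redpoint Mining NL.
Aggregating (R1): 24.2896% + 6.671808% = 30.961408%.
30.961408% does not exceed the 50% threshold, so Rosa is not a related party to Redpoint Mining NL.

No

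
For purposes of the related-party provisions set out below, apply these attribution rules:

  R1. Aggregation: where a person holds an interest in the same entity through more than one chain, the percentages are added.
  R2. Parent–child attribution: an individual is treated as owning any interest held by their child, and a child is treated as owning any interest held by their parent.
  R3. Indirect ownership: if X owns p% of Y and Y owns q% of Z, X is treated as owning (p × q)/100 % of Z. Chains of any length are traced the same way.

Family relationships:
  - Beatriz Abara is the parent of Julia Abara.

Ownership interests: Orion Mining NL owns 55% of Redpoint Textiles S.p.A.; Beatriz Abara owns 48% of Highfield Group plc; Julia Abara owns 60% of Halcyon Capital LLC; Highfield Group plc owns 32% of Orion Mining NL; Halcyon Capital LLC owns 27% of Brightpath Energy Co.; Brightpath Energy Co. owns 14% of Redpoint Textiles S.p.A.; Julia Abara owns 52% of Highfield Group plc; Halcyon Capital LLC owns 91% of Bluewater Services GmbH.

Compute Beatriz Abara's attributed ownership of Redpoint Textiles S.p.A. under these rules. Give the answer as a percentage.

19.868%

By parent–child attribution (R2), Beatriz Abara is treated as also owning Julia Abara's interest in Highfield Group plc, giving 48% + 52% = 100%.
By parent–child attribution (R2), Beatriz Abara is treated as owning Julia Abara's 60% interest in Halcyon Capital LLC.
Chain via Highfield Group plc → Orion Mining NL (R3): 100% × 32% × 55% = 17.6% of Redpoint Textiles S.p.A.
Chain via Halcyon Capital LLC → Brightpath Energy Co. (R3): 60% × 27% × 14% = 2.268% of Redpoint Textiles S.p.A.
Aggregating (R1): 17.6% + 2.268% = 19.868%.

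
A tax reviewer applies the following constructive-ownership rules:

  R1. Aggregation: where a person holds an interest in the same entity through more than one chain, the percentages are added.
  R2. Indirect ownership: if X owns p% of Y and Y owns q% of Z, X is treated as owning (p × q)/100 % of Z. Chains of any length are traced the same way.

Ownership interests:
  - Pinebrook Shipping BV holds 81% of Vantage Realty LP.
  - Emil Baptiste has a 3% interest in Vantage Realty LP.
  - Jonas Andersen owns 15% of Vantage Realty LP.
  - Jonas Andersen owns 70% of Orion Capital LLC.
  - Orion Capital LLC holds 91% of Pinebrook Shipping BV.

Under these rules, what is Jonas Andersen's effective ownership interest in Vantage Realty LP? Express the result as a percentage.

Chain via Orion Capital LLC → Pinebrook Shipping BV (R2): 70% × 91% × 81% = 51.597% of Vantage Realty LP.
Direct interest in Vantage Realty LP: 15%.
Aggregating (R1): 51.597% + 15% = 66.597%.

66.597%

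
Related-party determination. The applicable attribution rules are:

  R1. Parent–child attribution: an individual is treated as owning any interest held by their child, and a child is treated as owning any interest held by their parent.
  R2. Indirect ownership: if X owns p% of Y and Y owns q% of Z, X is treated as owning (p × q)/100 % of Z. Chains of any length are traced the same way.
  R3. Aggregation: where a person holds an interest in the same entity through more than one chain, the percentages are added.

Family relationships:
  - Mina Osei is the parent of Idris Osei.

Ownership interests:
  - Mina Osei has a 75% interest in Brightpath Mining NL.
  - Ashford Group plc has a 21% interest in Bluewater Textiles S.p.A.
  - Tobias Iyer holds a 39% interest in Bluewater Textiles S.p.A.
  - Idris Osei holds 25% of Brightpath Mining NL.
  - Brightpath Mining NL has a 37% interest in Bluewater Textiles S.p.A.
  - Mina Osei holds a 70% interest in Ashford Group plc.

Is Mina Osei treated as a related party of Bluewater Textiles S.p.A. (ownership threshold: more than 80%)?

By parent–child attribution (R1), Mina Osei is treated as also owning Idris Osei's interest in Brightpath Mining NL, giving 75% + 25% = 100%.
Chain via Brightpath Mining NL (R2): 100% × 37% = 37% of Bluewater Textiles S.p.A.
Chain via Ashford Group plc (R2): 70% × 21% = 14.7% of Bluewater Textiles S.p.A.
Aggregating (R3): 37% + 14.7% = 51.7%.
51.7% does not exceed the 80% threshold, so Mina is not a related party to Bluewater Textiles S.p.A.

No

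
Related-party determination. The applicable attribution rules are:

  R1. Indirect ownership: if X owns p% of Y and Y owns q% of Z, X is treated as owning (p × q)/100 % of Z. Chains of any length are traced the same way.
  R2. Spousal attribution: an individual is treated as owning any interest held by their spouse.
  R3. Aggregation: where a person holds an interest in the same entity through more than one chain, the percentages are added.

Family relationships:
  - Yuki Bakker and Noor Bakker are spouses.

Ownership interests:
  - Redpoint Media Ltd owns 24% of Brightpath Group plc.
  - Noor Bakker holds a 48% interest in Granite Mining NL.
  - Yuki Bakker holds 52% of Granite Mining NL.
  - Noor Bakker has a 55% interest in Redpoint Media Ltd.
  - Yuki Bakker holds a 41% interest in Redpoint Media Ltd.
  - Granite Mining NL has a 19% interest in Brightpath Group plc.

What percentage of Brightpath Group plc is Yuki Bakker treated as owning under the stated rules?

By spousal attribution (R2), Yuki Bakker is treated as also owning Noor Bakker's interest in Granite Mining NL, giving 52% + 48% = 100%.
By spousal attribution (R2), Yuki Bakker is treated as also owning Noor Bakker's interest in Redpoint Media Ltd, giving 41% + 55% = 96%.
Chain via Granite Mining NL (R1): 100% × 19% = 19% of Brightpath Group plc.
Chain via Redpoint Media Ltd (R1): 96% × 24% = 23.04% of Brightpath Group plc.
Aggregating (R3): 19% + 23.04% = 42.04%.

42.04%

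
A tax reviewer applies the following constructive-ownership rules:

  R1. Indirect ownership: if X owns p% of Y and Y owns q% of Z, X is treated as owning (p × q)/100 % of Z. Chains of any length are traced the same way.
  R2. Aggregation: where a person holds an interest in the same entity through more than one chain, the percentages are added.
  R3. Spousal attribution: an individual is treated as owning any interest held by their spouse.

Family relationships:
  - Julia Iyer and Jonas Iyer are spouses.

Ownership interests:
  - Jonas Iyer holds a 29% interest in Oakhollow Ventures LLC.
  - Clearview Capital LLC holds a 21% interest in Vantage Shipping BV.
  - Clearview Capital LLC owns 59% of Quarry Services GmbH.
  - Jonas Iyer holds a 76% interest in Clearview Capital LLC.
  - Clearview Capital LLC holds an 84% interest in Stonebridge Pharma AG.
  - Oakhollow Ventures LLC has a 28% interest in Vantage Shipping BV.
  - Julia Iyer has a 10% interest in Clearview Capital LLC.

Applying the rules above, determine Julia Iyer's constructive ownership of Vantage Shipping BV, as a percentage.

26.18%

By spousal attribution (R3), Julia Iyer is treated as also owning Jonas Iyer's interest in Clearview Capital LLC, giving 10% + 76% = 86%.
By spousal attribution (R3), Julia Iyer is treated as owning Jonas Iyer's 29% interest in Oakhollow Ventures LLC.
Chain via Clearview Capital LLC (R1): 86% × 21% = 18.06% of Vantage Shipping BV.
Chain via Oakhollow Ventures LLC (R1): 29% × 28% = 8.12% of Vantage Shipping BV.
Aggregating (R2): 18.06% + 8.12% = 26.18%.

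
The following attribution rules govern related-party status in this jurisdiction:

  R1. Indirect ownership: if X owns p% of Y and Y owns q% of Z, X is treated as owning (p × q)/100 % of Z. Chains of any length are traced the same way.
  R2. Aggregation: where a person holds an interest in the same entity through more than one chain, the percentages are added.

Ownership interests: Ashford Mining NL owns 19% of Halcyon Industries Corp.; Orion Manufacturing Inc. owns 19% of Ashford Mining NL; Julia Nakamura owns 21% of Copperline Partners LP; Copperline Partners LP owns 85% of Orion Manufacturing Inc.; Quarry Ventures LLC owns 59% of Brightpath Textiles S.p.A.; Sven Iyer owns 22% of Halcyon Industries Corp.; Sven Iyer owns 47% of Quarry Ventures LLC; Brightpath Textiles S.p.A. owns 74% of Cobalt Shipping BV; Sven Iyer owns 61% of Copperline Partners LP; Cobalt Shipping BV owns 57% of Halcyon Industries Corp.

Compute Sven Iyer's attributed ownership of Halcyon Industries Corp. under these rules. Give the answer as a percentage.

35.568299%

Chain via Copperline Partners LP → Orion Manufacturing Inc. → Ashford Mining NL (R1): 61% × 85% × 19% × 19% = 1.871785% of Halcyon Industries Corp.
Chain via Quarry Ventures LLC → Brightpath Textiles S.p.A. → Cobalt Shipping BV (R1): 47% × 59% × 74% × 57% = 11.696514% of Halcyon Industries Corp.
Direct interest in Halcyon Industries Corp: 22%.
Aggregating (R2): 1.871785% + 11.696514% + 22% = 35.568299%.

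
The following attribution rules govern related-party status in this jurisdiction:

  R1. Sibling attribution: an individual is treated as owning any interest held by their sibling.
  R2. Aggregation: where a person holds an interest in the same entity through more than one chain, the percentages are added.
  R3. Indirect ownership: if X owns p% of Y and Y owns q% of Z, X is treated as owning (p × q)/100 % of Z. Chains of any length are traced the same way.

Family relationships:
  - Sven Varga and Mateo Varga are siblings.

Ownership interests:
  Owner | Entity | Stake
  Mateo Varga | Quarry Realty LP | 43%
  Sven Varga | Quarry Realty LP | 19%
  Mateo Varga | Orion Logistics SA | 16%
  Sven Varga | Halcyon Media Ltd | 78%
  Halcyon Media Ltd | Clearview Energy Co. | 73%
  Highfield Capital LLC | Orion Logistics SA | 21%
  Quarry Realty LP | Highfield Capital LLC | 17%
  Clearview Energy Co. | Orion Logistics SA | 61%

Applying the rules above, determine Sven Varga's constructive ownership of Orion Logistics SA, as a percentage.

52.9468%

By sibling attribution (R1), Sven Varga is treated as also owning Mateo Varga's interest in Quarry Realty LP, giving 19% + 43% = 62%.
By sibling attribution (R1), Sven Varga is treated as owning Mateo Varga's 16% interest in Orion Logistics SA.
Chain via Quarry Realty LP → Highfield Capital LLC (R3): 62% × 17% × 21% = 2.2134% of Orion Logistics SA.
Chain via Halcyon Media Ltd → Clearview Energy Co. (R3): 78% × 73% × 61% = 34.7334% of Orion Logistics SA.
Direct interest in Orion Logistics SA: 16%.
Aggregating (R2): 2.2134% + 34.7334% + 16% = 52.9468%.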